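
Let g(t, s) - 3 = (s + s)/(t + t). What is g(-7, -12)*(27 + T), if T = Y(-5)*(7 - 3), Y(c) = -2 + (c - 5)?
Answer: -99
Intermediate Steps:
g(t, s) = 3 + s/t (g(t, s) = 3 + (s + s)/(t + t) = 3 + (2*s)/((2*t)) = 3 + (2*s)*(1/(2*t)) = 3 + s/t)
Y(c) = -7 + c (Y(c) = -2 + (-5 + c) = -7 + c)
T = -48 (T = (-7 - 5)*(7 - 3) = -12*4 = -48)
g(-7, -12)*(27 + T) = (3 - 12/(-7))*(27 - 48) = (3 - 12*(-⅐))*(-21) = (3 + 12/7)*(-21) = (33/7)*(-21) = -99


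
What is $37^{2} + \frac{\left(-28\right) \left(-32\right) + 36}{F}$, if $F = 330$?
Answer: $\frac{226351}{165} \approx 1371.8$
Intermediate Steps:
$37^{2} + \frac{\left(-28\right) \left(-32\right) + 36}{F} = 37^{2} + \frac{\left(-28\right) \left(-32\right) + 36}{330} = 1369 + \left(896 + 36\right) \frac{1}{330} = 1369 + 932 \cdot \frac{1}{330} = 1369 + \frac{466}{165} = \frac{226351}{165}$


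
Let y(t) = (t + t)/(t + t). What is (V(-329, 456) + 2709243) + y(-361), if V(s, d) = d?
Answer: 2709700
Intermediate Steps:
y(t) = 1 (y(t) = (2*t)/((2*t)) = (2*t)*(1/(2*t)) = 1)
(V(-329, 456) + 2709243) + y(-361) = (456 + 2709243) + 1 = 2709699 + 1 = 2709700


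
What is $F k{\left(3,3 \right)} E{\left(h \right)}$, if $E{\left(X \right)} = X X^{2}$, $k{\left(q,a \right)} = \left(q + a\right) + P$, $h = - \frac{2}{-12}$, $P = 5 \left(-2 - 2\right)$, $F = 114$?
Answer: $- \frac{133}{18} \approx -7.3889$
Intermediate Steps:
$P = -20$ ($P = 5 \left(-4\right) = -20$)
$h = \frac{1}{6}$ ($h = \left(-2\right) \left(- \frac{1}{12}\right) = \frac{1}{6} \approx 0.16667$)
$k{\left(q,a \right)} = -20 + a + q$ ($k{\left(q,a \right)} = \left(q + a\right) - 20 = \left(a + q\right) - 20 = -20 + a + q$)
$E{\left(X \right)} = X^{3}$
$F k{\left(3,3 \right)} E{\left(h \right)} = \frac{114 \left(-20 + 3 + 3\right)}{216} = 114 \left(-14\right) \frac{1}{216} = \left(-1596\right) \frac{1}{216} = - \frac{133}{18}$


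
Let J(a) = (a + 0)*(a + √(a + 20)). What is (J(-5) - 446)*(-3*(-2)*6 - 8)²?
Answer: -330064 - 3920*√15 ≈ -3.4525e+5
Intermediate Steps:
J(a) = a*(a + √(20 + a))
(J(-5) - 446)*(-3*(-2)*6 - 8)² = (-5*(-5 + √(20 - 5)) - 446)*(-3*(-2)*6 - 8)² = (-5*(-5 + √15) - 446)*(6*6 - 8)² = ((25 - 5*√15) - 446)*(36 - 8)² = (-421 - 5*√15)*28² = (-421 - 5*√15)*784 = -330064 - 3920*√15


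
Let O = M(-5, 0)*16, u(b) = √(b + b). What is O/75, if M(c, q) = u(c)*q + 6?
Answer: 32/25 ≈ 1.2800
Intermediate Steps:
u(b) = √2*√b (u(b) = √(2*b) = √2*√b)
M(c, q) = 6 + q*√2*√c (M(c, q) = (√2*√c)*q + 6 = q*√2*√c + 6 = 6 + q*√2*√c)
O = 96 (O = (6 + 0*√2*√(-5))*16 = (6 + 0*√2*(I*√5))*16 = (6 + 0)*16 = 6*16 = 96)
O/75 = 96/75 = 96*(1/75) = 32/25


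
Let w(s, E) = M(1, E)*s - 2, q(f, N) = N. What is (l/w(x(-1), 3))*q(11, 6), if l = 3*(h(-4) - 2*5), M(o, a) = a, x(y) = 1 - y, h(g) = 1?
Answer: -81/2 ≈ -40.500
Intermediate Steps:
w(s, E) = -2 + E*s (w(s, E) = E*s - 2 = -2 + E*s)
l = -27 (l = 3*(1 - 2*5) = 3*(1 - 10) = 3*(-9) = -27)
(l/w(x(-1), 3))*q(11, 6) = -27/(-2 + 3*(1 - 1*(-1)))*6 = -27/(-2 + 3*(1 + 1))*6 = -27/(-2 + 3*2)*6 = -27/(-2 + 6)*6 = -27/4*6 = -81/2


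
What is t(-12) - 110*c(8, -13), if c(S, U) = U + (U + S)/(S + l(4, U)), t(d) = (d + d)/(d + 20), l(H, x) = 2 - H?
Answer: 4556/3 ≈ 1518.7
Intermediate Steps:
t(d) = 2*d/(20 + d) (t(d) = (2*d)/(20 + d) = 2*d/(20 + d))
c(S, U) = U + (S + U)/(-2 + S) (c(S, U) = U + (U + S)/(S + (2 - 1*4)) = U + (S + U)/(S + (2 - 4)) = U + (S + U)/(S - 2) = U + (S + U)/(-2 + S))
t(-12) - 110*c(8, -13) = 2*(-12)/(20 - 12) - 110*(8 - 1*(-13) + 8*(-13))/(-2 + 8) = 2*(-12)/8 - 110*(8 + 13 - 104)/6 = 2*(-12)*(⅛) - 55*(-83)/3 = -3 - 110*(-83/6) = -3 + 4565/3 = 4556/3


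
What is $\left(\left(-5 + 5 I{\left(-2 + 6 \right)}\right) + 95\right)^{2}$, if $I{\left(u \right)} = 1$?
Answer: $9025$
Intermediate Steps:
$\left(\left(-5 + 5 I{\left(-2 + 6 \right)}\right) + 95\right)^{2} = \left(\left(-5 + 5 \cdot 1\right) + 95\right)^{2} = \left(\left(-5 + 5\right) + 95\right)^{2} = \left(0 + 95\right)^{2} = 95^{2} = 9025$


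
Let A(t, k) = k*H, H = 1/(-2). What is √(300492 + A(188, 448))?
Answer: 2*√75067 ≈ 547.97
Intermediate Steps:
H = -½ (H = 1*(-½) = -½ ≈ -0.50000)
A(t, k) = -k/2 (A(t, k) = k*(-½) = -k/2)
√(300492 + A(188, 448)) = √(300492 - ½*448) = √(300492 - 224) = √300268 = 2*√75067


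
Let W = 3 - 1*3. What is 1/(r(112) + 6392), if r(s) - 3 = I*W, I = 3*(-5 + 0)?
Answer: 1/6395 ≈ 0.00015637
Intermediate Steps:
W = 0 (W = 3 - 3 = 0)
I = -15 (I = 3*(-5) = -15)
r(s) = 3 (r(s) = 3 - 15*0 = 3 + 0 = 3)
1/(r(112) + 6392) = 1/(3 + 6392) = 1/6395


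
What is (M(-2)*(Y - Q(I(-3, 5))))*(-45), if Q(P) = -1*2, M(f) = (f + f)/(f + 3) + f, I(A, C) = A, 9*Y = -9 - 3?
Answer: 180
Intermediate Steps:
Y = -4/3 (Y = (-9 - 3)/9 = (⅑)*(-12) = -4/3 ≈ -1.3333)
M(f) = f + 2*f/(3 + f) (M(f) = (2*f)/(3 + f) + f = 2*f/(3 + f) + f = f + 2*f/(3 + f))
Q(P) = -2
(M(-2)*(Y - Q(I(-3, 5))))*(-45) = ((-2*(5 - 2)/(3 - 2))*(-4/3 - 1*(-2)))*(-45) = ((-2*3/1)*(-4/3 + 2))*(-45) = (-2*1*3*(⅔))*(-45) = -6*⅔*(-45) = -4*(-45) = 180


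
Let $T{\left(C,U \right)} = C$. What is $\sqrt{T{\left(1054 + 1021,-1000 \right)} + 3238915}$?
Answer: $3 \sqrt{360110} \approx 1800.3$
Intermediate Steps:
$\sqrt{T{\left(1054 + 1021,-1000 \right)} + 3238915} = \sqrt{\left(1054 + 1021\right) + 3238915} = \sqrt{2075 + 3238915} = \sqrt{3240990} = 3 \sqrt{360110}$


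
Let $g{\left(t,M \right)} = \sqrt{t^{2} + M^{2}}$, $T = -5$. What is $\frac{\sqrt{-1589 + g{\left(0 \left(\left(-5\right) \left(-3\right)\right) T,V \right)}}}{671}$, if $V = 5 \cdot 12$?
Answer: $\frac{i \sqrt{1529}}{671} \approx 0.058275 i$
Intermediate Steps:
$V = 60$
$g{\left(t,M \right)} = \sqrt{M^{2} + t^{2}}$
$\frac{\sqrt{-1589 + g{\left(0 \left(\left(-5\right) \left(-3\right)\right) T,V \right)}}}{671} = \frac{\sqrt{-1589 + \sqrt{60^{2} + \left(0 \left(\left(-5\right) \left(-3\right)\right) \left(-5\right)\right)^{2}}}}{671} = \sqrt{-1589 + \sqrt{3600 + \left(0 \cdot 15 \left(-5\right)\right)^{2}}} \cdot \frac{1}{671} = \sqrt{-1589 + \sqrt{3600 + \left(0 \left(-5\right)\right)^{2}}} \cdot \frac{1}{671} = \sqrt{-1589 + \sqrt{3600 + 0^{2}}} \cdot \frac{1}{671} = \sqrt{-1589 + \sqrt{3600 + 0}} \cdot \frac{1}{671} = \sqrt{-1589 + \sqrt{3600}} \cdot \frac{1}{671} = \sqrt{-1589 + 60} \cdot \frac{1}{671} = \sqrt{-1529} \cdot \frac{1}{671} = i \sqrt{1529} \cdot \frac{1}{671} = \frac{i \sqrt{1529}}{671}$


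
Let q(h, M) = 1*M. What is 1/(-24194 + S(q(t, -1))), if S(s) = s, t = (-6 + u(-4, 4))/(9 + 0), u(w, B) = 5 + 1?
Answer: -1/24195 ≈ -4.1331e-5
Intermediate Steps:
u(w, B) = 6
t = 0 (t = (-6 + 6)/(9 + 0) = 0/9 = 0*(⅑) = 0)
q(h, M) = M
1/(-24194 + S(q(t, -1))) = 1/(-24194 - 1) = 1/(-24195) = -1/24195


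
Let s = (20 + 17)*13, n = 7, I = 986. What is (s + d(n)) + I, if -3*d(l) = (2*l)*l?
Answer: 4303/3 ≈ 1434.3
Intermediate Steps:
d(l) = -2*l²/3 (d(l) = -2*l*l/3 = -2*l²/3)
s = 481 (s = 37*13 = 481)
(s + d(n)) + I = (481 - ⅔*7²) + 986 = (481 - ⅔*49) + 986 = (481 - 98/3) + 986 = 1345/3 + 986 = 4303/3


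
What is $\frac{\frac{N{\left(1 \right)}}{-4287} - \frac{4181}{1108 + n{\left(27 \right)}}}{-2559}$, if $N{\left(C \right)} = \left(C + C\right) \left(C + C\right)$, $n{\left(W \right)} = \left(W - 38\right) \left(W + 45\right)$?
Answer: $\frac{17925211}{3466656828} \approx 0.0051707$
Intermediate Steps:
$n{\left(W \right)} = \left(-38 + W\right) \left(45 + W\right)$
$N{\left(C \right)} = 4 C^{2}$ ($N{\left(C \right)} = 2 C 2 C = 4 C^{2}$)
$\frac{\frac{N{\left(1 \right)}}{-4287} - \frac{4181}{1108 + n{\left(27 \right)}}}{-2559} = \frac{\frac{4 \cdot 1^{2}}{-4287} - \frac{4181}{1108 + \left(-1710 + 27^{2} + 7 \cdot 27\right)}}{-2559} = \left(4 \cdot 1 \left(- \frac{1}{4287}\right) - \frac{4181}{1108 + \left(-1710 + 729 + 189\right)}\right) \left(- \frac{1}{2559}\right) = \left(4 \left(- \frac{1}{4287}\right) - \frac{4181}{1108 - 792}\right) \left(- \frac{1}{2559}\right) = \left(- \frac{4}{4287} - \frac{4181}{316}\right) \left(- \frac{1}{2559}\right) = \left(- \frac{17925211}{1354692}\right) \left(- \frac{1}{2559}\right) = \frac{17925211}{3466656828}$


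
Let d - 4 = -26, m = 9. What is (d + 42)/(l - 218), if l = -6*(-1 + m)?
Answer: -10/133 ≈ -0.075188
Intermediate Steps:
d = -22 (d = 4 - 26 = -22)
l = -48 (l = -6*(-1 + 9) = -6*8 = -48)
(d + 42)/(l - 218) = (-22 + 42)/(-48 - 218) = 20/(-266) = 20*(-1/266) = -10/133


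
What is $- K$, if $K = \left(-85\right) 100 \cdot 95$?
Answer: $807500$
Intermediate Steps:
$K = -807500$ ($K = \left(-8500\right) 95 = -807500$)
$- K = \left(-1\right) \left(-807500\right) = 807500$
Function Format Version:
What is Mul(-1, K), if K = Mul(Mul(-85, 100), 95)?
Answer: 807500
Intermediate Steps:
K = -807500 (K = Mul(-8500, 95) = -807500)
Mul(-1, K) = Mul(-1, -807500) = 807500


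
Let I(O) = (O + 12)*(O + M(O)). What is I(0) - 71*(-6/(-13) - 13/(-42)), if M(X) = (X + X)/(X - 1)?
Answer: -29891/546 ≈ -54.745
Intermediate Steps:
M(X) = 2*X/(-1 + X) (M(X) = (2*X)/(-1 + X) = 2*X/(-1 + X))
I(O) = (12 + O)*(O + 2*O/(-1 + O)) (I(O) = (O + 12)*(O + 2*O/(-1 + O)) = (12 + O)*(O + 2*O/(-1 + O)))
I(0) - 71*(-6/(-13) - 13/(-42)) = 0*(12 + 0² + 13*0)/(-1 + 0) - 71*(-6/(-13) - 13/(-42)) = 0*(12 + 0 + 0)/(-1) - 71*(-6*(-1/13) - 13*(-1/42)) = 0*(-1)*12 - 71*(6/13 + 13/42) = 0 - 71*421/546 = 0 - 29891/546 = -29891/546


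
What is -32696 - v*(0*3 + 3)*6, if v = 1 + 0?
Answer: -32714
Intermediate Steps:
v = 1
-32696 - v*(0*3 + 3)*6 = -32696 - 1*(0*3 + 3)*6 = -32696 - 1*(0 + 3)*6 = -32696 - 1*3*6 = -32696 - 3*6 = -32696 - 1*18 = -32696 - 18 = -32714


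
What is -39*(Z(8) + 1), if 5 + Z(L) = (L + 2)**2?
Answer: -3744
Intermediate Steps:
Z(L) = -5 + (2 + L)**2 (Z(L) = -5 + (L + 2)**2 = -5 + (2 + L)**2)
-39*(Z(8) + 1) = -39*((-5 + (2 + 8)**2) + 1) = -39*((-5 + 10**2) + 1) = -39*((-5 + 100) + 1) = -39*(95 + 1) = -39*96 = -1*3744 = -3744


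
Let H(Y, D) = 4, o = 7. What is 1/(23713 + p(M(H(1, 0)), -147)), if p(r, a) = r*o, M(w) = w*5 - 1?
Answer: 1/23846 ≈ 4.1936e-5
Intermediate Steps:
M(w) = -1 + 5*w (M(w) = 5*w - 1 = -1 + 5*w)
p(r, a) = 7*r (p(r, a) = r*7 = 7*r)
1/(23713 + p(M(H(1, 0)), -147)) = 1/(23713 + 7*(-1 + 5*4)) = 1/(23713 + 7*(-1 + 20)) = 1/(23713 + 7*19) = 1/(23713 + 133) = 1/23846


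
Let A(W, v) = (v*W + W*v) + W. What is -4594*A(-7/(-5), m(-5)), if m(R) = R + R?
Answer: 611002/5 ≈ 1.2220e+5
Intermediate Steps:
m(R) = 2*R
A(W, v) = W + 2*W*v (A(W, v) = (W*v + W*v) + W = 2*W*v + W = W + 2*W*v)
-4594*A(-7/(-5), m(-5)) = -4594*(-7/(-5))*(1 + 2*(2*(-5))) = -4594*(-7*(-⅕))*(1 + 2*(-10)) = -32158*(1 - 20)/5 = -32158*(-19)/5 = -4594*(-133/5) = 611002/5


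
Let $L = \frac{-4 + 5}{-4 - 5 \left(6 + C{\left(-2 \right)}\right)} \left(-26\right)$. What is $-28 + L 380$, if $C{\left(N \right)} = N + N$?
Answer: $\frac{4744}{7} \approx 677.71$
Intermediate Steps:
$C{\left(N \right)} = 2 N$
$L = \frac{13}{7}$ ($L = \frac{-4 + 5}{-4 - 5 \left(6 + 2 \left(-2\right)\right)} \left(-26\right) = 1 \frac{1}{-4 - 5 \left(6 - 4\right)} \left(-26\right) = 1 \frac{1}{-4 - 10} \left(-26\right) = 1 \frac{1}{-14} \left(-26\right) = 1 \left(- \frac{1}{14}\right) \left(-26\right) = \left(- \frac{1}{14}\right) \left(-26\right) = \frac{13}{7} \approx 1.8571$)
$-28 + L 380 = -28 + \frac{13}{7} \cdot 380 = -28 + \frac{4940}{7} = \frac{4744}{7}$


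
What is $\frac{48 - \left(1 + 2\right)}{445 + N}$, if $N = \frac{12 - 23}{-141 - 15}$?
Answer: $\frac{7020}{69431} \approx 0.10111$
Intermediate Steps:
$N = \frac{11}{156}$ ($N = - \frac{11}{-156} = \left(-11\right) \left(- \frac{1}{156}\right) = \frac{11}{156} \approx 0.070513$)
$\frac{48 - \left(1 + 2\right)}{445 + N} = \frac{48 - \left(1 + 2\right)}{445 + \frac{11}{156}} = \frac{48 - 3}{\frac{69431}{156}} = \left(48 - 3\right) \frac{156}{69431} = 45 \cdot \frac{156}{69431} = \frac{7020}{69431}$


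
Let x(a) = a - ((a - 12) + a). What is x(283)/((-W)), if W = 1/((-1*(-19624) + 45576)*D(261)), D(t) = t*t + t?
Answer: 1208255234400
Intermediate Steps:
D(t) = t + t² (D(t) = t² + t = t + t²)
W = 1/4458506400 (W = 1/((-1*(-19624) + 45576)*((261*(1 + 261)))) = 1/((19624 + 45576)*((261*262))) = 1/(65200*68382) = (1/65200)*(1/68382) = 1/4458506400 ≈ 2.2429e-10)
x(a) = 12 - a (x(a) = a - ((-12 + a) + a) = a - (-12 + 2*a) = a + (12 - 2*a) = 12 - a)
x(283)/((-W)) = (12 - 1*283)/((-1*1/4458506400)) = (12 - 283)/(-1/4458506400) = -271*(-4458506400) = 1208255234400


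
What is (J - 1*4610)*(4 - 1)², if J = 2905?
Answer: -15345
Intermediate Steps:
(J - 1*4610)*(4 - 1)² = (2905 - 1*4610)*(4 - 1)² = (2905 - 4610)*3² = -1705*9 = -15345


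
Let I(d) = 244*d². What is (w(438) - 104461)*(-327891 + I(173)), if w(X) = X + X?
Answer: -722483104225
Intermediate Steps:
w(X) = 2*X
(w(438) - 104461)*(-327891 + I(173)) = (2*438 - 104461)*(-327891 + 244*173²) = (876 - 104461)*(-327891 + 244*29929) = -103585*(-327891 + 7302676) = -103585*6974785 = -722483104225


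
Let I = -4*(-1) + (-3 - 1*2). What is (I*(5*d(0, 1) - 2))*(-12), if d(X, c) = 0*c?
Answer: -24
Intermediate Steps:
d(X, c) = 0
I = -1 (I = 4 + (-3 - 2) = 4 - 5 = -1)
(I*(5*d(0, 1) - 2))*(-12) = -(5*0 - 2)*(-12) = -(0 - 2)*(-12) = -1*(-2)*(-12) = 2*(-12) = -24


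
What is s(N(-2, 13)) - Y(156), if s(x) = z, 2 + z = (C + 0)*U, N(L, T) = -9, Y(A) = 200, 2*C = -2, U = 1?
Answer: -203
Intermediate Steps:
C = -1 (C = (½)*(-2) = -1)
z = -3 (z = -2 + (-1 + 0)*1 = -2 - 1*1 = -2 - 1 = -3)
s(x) = -3
s(N(-2, 13)) - Y(156) = -3 - 1*200 = -3 - 200 = -203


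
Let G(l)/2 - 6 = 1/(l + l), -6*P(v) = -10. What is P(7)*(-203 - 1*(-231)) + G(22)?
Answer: 3875/66 ≈ 58.712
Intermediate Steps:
P(v) = 5/3 (P(v) = -⅙*(-10) = 5/3)
G(l) = 12 + 1/l (G(l) = 12 + 2/(l + l) = 12 + 2/((2*l)) = 12 + 2*(1/(2*l)) = 12 + 1/l)
P(7)*(-203 - 1*(-231)) + G(22) = 5*(-203 - 1*(-231))/3 + (12 + 1/22) = 5*(-203 + 231)/3 + (12 + 1/22) = (5/3)*28 + 265/22 = 140/3 + 265/22 = 3875/66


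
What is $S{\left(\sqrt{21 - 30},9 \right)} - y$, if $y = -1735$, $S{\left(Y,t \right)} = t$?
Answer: $1744$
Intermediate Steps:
$S{\left(\sqrt{21 - 30},9 \right)} - y = 9 - -1735 = 9 + 1735 = 1744$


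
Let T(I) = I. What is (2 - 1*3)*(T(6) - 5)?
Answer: -1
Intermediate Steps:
(2 - 1*3)*(T(6) - 5) = (2 - 1*3)*(6 - 5) = (2 - 3)*1 = -1*1 = -1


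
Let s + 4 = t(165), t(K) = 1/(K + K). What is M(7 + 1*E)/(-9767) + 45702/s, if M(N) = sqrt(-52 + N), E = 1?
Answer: -15081660/1319 - 2*I*sqrt(11)/9767 ≈ -11434.0 - 0.00067915*I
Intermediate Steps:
t(K) = 1/(2*K)
s = -1319/330 (s = -4 + (1/2)/165 = -4 + (1/2)*(1/165) = -4 + 1/330 = -1319/330 ≈ -3.9970)
M(7 + 1*E)/(-9767) + 45702/s = sqrt(-52 + (7 + 1*1))/(-9767) + 45702/(-1319/330) = sqrt(-52 + (7 + 1))*(-1/9767) + 45702*(-330/1319) = sqrt(-52 + 8)*(-1/9767) - 15081660/1319 = sqrt(-44)*(-1/9767) - 15081660/1319 = (2*I*sqrt(11))*(-1/9767) - 15081660/1319 = -2*I*sqrt(11)/9767 - 15081660/1319 = -15081660/1319 - 2*I*sqrt(11)/9767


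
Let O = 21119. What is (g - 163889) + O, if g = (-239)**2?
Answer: -85649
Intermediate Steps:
g = 57121
(g - 163889) + O = (57121 - 163889) + 21119 = -106768 + 21119 = -85649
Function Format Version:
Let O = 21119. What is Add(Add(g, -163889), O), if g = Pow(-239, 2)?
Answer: -85649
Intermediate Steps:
g = 57121
Add(Add(g, -163889), O) = Add(Add(57121, -163889), 21119) = Add(-106768, 21119) = -85649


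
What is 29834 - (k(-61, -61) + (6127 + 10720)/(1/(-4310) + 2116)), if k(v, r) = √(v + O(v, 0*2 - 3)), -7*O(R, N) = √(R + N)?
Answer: 272012246236/9119959 - √(-2989 - 56*I)/7 ≈ 29826.0 + 7.8106*I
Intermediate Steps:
O(R, N) = -√(N + R)/7 (O(R, N) = -√(R + N)/7 = -√(N + R)/7)
k(v, r) = √(v - √(-3 + v)/7) (k(v, r) = √(v - √((0*2 - 3) + v)/7) = √(v - √((0 - 3) + v)/7) = √(v - √(-3 + v)/7))
29834 - (k(-61, -61) + (6127 + 10720)/(1/(-4310) + 2116)) = 29834 - (√(-7*√(-3 - 61) + 49*(-61))/7 + (6127 + 10720)/(1/(-4310) + 2116)) = 29834 - (√(-56*I - 2989)/7 + 16847/(-1/4310 + 2116)) = 29834 - (√(-56*I - 2989)/7 + 16847/(9119959/4310)) = 29834 - (√(-56*I - 2989)/7 + 16847*(4310/9119959)) = 29834 - (√(-2989 - 56*I)/7 + 72610570/9119959) = 29834 - (72610570/9119959 + √(-2989 - 56*I)/7) = 29834 + (-72610570/9119959 - √(-2989 - 56*I)/7) = 272012246236/9119959 - √(-2989 - 56*I)/7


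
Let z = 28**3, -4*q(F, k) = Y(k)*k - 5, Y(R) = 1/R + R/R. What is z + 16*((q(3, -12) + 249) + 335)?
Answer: 31360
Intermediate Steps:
Y(R) = 1 + 1/R (Y(R) = 1/R + 1 = 1 + 1/R)
q(F, k) = 1 - k/4 (q(F, k) = -(((1 + k)/k)*k - 5)/4 = -((1 + k) - 5)/4 = -(-4 + k)/4 = 1 - k/4)
z = 21952
z + 16*((q(3, -12) + 249) + 335) = 21952 + 16*(((1 - 1/4*(-12)) + 249) + 335) = 21952 + 16*(((1 + 3) + 249) + 335) = 21952 + 16*((4 + 249) + 335) = 21952 + 16*(253 + 335) = 21952 + 16*588 = 21952 + 9408 = 31360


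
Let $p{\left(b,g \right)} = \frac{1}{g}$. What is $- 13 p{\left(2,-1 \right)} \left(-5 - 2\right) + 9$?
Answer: $-82$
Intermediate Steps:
$- 13 p{\left(2,-1 \right)} \left(-5 - 2\right) + 9 = - 13 \frac{-5 - 2}{-1} + 9 = - 13 \left(\left(-1\right) \left(-7\right)\right) + 9 = \left(-13\right) 7 + 9 = -91 + 9 = -82$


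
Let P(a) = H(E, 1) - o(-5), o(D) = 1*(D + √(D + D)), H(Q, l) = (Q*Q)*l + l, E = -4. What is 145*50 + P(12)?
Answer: 7272 - I*√10 ≈ 7272.0 - 3.1623*I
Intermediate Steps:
H(Q, l) = l + l*Q² (H(Q, l) = Q²*l + l = l*Q² + l = l + l*Q²)
o(D) = D + √2*√D (o(D) = 1*(D + √(2*D)) = 1*(D + √2*√D) = D + √2*√D)
P(a) = 22 - I*√10 (P(a) = 1*(1 + (-4)²) - (-5 + √2*√(-5)) = 1*(1 + 16) - (-5 + √2*(I*√5)) = 1*17 - (-5 + I*√10) = 17 + (5 - I*√10) = 22 - I*√10)
145*50 + P(12) = 145*50 + (22 - I*√10) = 7250 + (22 - I*√10) = 7272 - I*√10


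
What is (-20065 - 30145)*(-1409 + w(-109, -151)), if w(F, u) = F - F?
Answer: 70745890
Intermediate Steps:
w(F, u) = 0
(-20065 - 30145)*(-1409 + w(-109, -151)) = (-20065 - 30145)*(-1409 + 0) = -50210*(-1409) = 70745890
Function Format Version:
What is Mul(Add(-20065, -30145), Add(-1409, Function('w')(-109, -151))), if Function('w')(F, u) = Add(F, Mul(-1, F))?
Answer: 70745890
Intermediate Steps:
Function('w')(F, u) = 0
Mul(Add(-20065, -30145), Add(-1409, Function('w')(-109, -151))) = Mul(Add(-20065, -30145), Add(-1409, 0)) = Mul(-50210, -1409) = 70745890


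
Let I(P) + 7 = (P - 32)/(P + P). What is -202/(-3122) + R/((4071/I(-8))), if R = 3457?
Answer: -15915017/4236554 ≈ -3.7566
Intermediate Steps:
I(P) = -7 + (-32 + P)/(2*P) (I(P) = -7 + (P - 32)/(P + P) = -7 + (-32 + P)/((2*P)) = -7 + (-32 + P)*(1/(2*P)) = -7 + (-32 + P)/(2*P))
-202/(-3122) + R/((4071/I(-8))) = -202/(-3122) + 3457/((4071/(-13/2 - 16/(-8)))) = -202*(-1/3122) + 3457/((4071/(-13/2 - 16*(-1/8)))) = 101/1561 + 3457/((4071/(-13/2 + 2))) = 101/1561 + 3457/((4071/(-9/2))) = 101/1561 + 3457/((4071*(-2/9))) = 101/1561 + 3457/(-2714/3) = 101/1561 + 3457*(-3/2714) = 101/1561 - 10371/2714 = -15915017/4236554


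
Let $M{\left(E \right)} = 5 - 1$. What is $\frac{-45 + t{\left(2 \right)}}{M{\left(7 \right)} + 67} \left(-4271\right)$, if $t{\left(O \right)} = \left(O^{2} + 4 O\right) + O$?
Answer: $\frac{132401}{71} \approx 1864.8$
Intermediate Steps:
$M{\left(E \right)} = 4$
$t{\left(O \right)} = O^{2} + 5 O$
$\frac{-45 + t{\left(2 \right)}}{M{\left(7 \right)} + 67} \left(-4271\right) = \frac{-45 + 2 \left(5 + 2\right)}{4 + 67} \left(-4271\right) = \frac{-45 + 2 \cdot 7}{71} \left(-4271\right) = \left(-45 + 14\right) \frac{1}{71} \left(-4271\right) = \left(-31\right) \frac{1}{71} \left(-4271\right) = \left(- \frac{31}{71}\right) \left(-4271\right) = \frac{132401}{71}$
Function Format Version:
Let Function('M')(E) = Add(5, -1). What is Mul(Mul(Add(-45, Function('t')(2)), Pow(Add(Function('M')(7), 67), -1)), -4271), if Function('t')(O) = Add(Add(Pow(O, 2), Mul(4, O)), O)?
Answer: Rational(132401, 71) ≈ 1864.8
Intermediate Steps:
Function('M')(E) = 4
Function('t')(O) = Add(Pow(O, 2), Mul(5, O))
Mul(Mul(Add(-45, Function('t')(2)), Pow(Add(Function('M')(7), 67), -1)), -4271) = Mul(Mul(Add(-45, Mul(2, Add(5, 2))), Pow(Add(4, 67), -1)), -4271) = Mul(Mul(Add(-45, Mul(2, 7)), Pow(71, -1)), -4271) = Mul(Mul(Add(-45, 14), Rational(1, 71)), -4271) = Mul(Mul(-31, Rational(1, 71)), -4271) = Mul(Rational(-31, 71), -4271) = Rational(132401, 71)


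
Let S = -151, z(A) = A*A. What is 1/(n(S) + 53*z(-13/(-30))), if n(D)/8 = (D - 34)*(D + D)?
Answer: 900/402272957 ≈ 2.2373e-6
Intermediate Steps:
z(A) = A²
n(D) = 16*D*(-34 + D) (n(D) = 8*((D - 34)*(D + D)) = 8*((-34 + D)*(2*D)) = 8*(2*D*(-34 + D)) = 16*D*(-34 + D))
1/(n(S) + 53*z(-13/(-30))) = 1/(16*(-151)*(-34 - 151) + 53*(-13/(-30))²) = 1/(16*(-151)*(-185) + 53*(-13*(-1/30))²) = 1/(446960 + 53*(13/30)²) = 1/(446960 + 53*(169/900)) = 1/(446960 + 8957/900) = 1/(402272957/900) = 900/402272957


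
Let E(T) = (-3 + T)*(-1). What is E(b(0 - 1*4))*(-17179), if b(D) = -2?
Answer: -85895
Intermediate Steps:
E(T) = 3 - T
E(b(0 - 1*4))*(-17179) = (3 - 1*(-2))*(-17179) = (3 + 2)*(-17179) = 5*(-17179) = -85895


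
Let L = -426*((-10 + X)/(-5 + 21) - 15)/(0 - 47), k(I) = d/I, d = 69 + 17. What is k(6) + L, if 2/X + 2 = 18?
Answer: -1148017/9024 ≈ -127.22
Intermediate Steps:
X = 1/8 (X = 2/(-2 + 18) = 2/16 = 2*(1/16) = 1/8 ≈ 0.12500)
d = 86
k(I) = 86/I
L = -425787/3008 (L = -426*((-10 + 1/8)/(-5 + 21) - 15)/(0 - 47) = -426*(-79/8/16 - 15)/(-47) = -426*(-79/8*1/16 - 15)*(-1)/47 = -426*(-79/128 - 15)*(-1)/47 = -(-425787)*(-1)/(64*47) = -426*1999/6016 = -425787/3008 ≈ -141.55)
k(6) + L = 86/6 - 425787/3008 = 86*(1/6) - 425787/3008 = 43/3 - 425787/3008 = -1148017/9024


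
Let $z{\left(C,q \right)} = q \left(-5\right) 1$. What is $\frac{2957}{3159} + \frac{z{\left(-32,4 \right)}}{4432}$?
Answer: $\frac{3260561}{3500172} \approx 0.93154$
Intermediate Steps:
$z{\left(C,q \right)} = - 5 q$ ($z{\left(C,q \right)} = - 5 q 1 = - 5 q$)
$\frac{2957}{3159} + \frac{z{\left(-32,4 \right)}}{4432} = \frac{2957}{3159} + \frac{\left(-5\right) 4}{4432} = 2957 \cdot \frac{1}{3159} - \frac{5}{1108} = \frac{2957}{3159} - \frac{5}{1108} = \frac{3260561}{3500172}$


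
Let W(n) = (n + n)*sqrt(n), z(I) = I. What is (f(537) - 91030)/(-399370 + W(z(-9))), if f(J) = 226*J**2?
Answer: -3248893121335/19937049977 + 439292457*I/19937049977 ≈ -162.96 + 0.022034*I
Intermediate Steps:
W(n) = 2*n**(3/2) (W(n) = (2*n)*sqrt(n) = 2*n**(3/2))
(f(537) - 91030)/(-399370 + W(z(-9))) = (226*537**2 - 91030)/(-399370 + 2*(-9)**(3/2)) = (226*288369 - 91030)/(-399370 + 2*(-27*I)) = (65171394 - 91030)/(-399370 - 54*I) = 65080364*((-399370 + 54*I)/159496399816) = 16270091*(-399370 + 54*I)/39874099954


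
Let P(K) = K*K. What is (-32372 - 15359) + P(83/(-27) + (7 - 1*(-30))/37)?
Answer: -34792763/729 ≈ -47727.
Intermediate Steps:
P(K) = K²
(-32372 - 15359) + P(83/(-27) + (7 - 1*(-30))/37) = (-32372 - 15359) + (83/(-27) + (7 - 1*(-30))/37)² = -47731 + (83*(-1/27) + (7 + 30)*(1/37))² = -47731 + (-83/27 + 37*(1/37))² = -47731 + (-83/27 + 1)² = -47731 + (-56/27)² = -47731 + 3136/729 = -34792763/729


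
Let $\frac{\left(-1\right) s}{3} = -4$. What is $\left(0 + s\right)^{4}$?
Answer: $20736$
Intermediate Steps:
$s = 12$ ($s = \left(-3\right) \left(-4\right) = 12$)
$\left(0 + s\right)^{4} = \left(0 + 12\right)^{4} = 12^{4} = 20736$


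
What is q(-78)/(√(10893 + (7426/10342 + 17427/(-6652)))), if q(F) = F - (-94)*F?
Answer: -2964*√3221552701455937195/74925292843 ≈ -71.004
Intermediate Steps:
q(F) = 95*F (q(F) = F + 94*F = 95*F)
q(-78)/(√(10893 + (7426/10342 + 17427/(-6652)))) = (95*(-78))/(√(10893 + (7426/10342 + 17427/(-6652)))) = -7410/√(10893 + (7426*(1/10342) + 17427*(-1/6652))) = -7410/√(10893 + (3713/5171 - 17427/6652)) = -7410/√(10893 - 65416141/34397492) = -7410*2*√3221552701455937195/374626464215 = -2964*√3221552701455937195/74925292843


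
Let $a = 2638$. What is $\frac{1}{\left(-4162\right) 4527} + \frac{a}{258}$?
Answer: $\frac{8283924059}{810179082} \approx 10.225$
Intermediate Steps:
$\frac{1}{\left(-4162\right) 4527} + \frac{a}{258} = \frac{1}{\left(-4162\right) 4527} + \frac{2638}{258} = \left(- \frac{1}{4162}\right) \frac{1}{4527} + 2638 \cdot \frac{1}{258} = - \frac{1}{18841374} + \frac{1319}{129} = \frac{8283924059}{810179082}$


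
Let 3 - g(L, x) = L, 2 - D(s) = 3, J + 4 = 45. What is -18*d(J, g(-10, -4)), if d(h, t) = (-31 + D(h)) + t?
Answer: 342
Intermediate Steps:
J = 41 (J = -4 + 45 = 41)
D(s) = -1 (D(s) = 2 - 1*3 = 2 - 3 = -1)
g(L, x) = 3 - L
d(h, t) = -32 + t (d(h, t) = (-31 - 1) + t = -32 + t)
-18*d(J, g(-10, -4)) = -18*(-32 + (3 - 1*(-10))) = -18*(-32 + (3 + 10)) = -18*(-32 + 13) = -18*(-19) = 342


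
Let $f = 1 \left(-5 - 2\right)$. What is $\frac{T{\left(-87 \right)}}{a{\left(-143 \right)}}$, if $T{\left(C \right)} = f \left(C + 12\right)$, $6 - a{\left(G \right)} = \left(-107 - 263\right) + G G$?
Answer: $- \frac{175}{6691} \approx -0.026155$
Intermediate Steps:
$a{\left(G \right)} = 376 - G^{2}$ ($a{\left(G \right)} = 6 - \left(\left(-107 - 263\right) + G G\right) = 6 - \left(-370 + G^{2}\right) = 376 - G^{2}$)
$f = -7$ ($f = 1 \left(-7\right) = -7$)
$T{\left(C \right)} = -84 - 7 C$ ($T{\left(C \right)} = - 7 \left(C + 12\right) = - 7 \left(12 + C\right) = -84 - 7 C$)
$\frac{T{\left(-87 \right)}}{a{\left(-143 \right)}} = \frac{-84 - -609}{376 - \left(-143\right)^{2}} = \frac{-84 + 609}{376 - 20449} = \frac{525}{376 - 20449} = \frac{525}{-20073} = 525 \left(- \frac{1}{20073}\right) = - \frac{175}{6691}$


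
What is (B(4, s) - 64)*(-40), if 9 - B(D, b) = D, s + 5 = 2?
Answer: 2360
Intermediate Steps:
s = -3 (s = -5 + 2 = -3)
B(D, b) = 9 - D
(B(4, s) - 64)*(-40) = ((9 - 1*4) - 64)*(-40) = ((9 - 4) - 64)*(-40) = (5 - 64)*(-40) = -59*(-40) = 2360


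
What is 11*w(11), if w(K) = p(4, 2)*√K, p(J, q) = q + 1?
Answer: 33*√11 ≈ 109.45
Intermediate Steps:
p(J, q) = 1 + q
w(K) = 3*√K (w(K) = (1 + 2)*√K = 3*√K)
11*w(11) = 11*(3*√11) = 33*√11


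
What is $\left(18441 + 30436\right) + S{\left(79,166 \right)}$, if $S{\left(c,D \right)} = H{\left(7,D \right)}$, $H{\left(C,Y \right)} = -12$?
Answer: $48865$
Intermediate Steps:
$S{\left(c,D \right)} = -12$
$\left(18441 + 30436\right) + S{\left(79,166 \right)} = \left(18441 + 30436\right) - 12 = 48877 - 12 = 48865$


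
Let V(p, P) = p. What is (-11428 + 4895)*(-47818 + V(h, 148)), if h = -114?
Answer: 313139756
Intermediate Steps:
(-11428 + 4895)*(-47818 + V(h, 148)) = (-11428 + 4895)*(-47818 - 114) = -6533*(-47932) = 313139756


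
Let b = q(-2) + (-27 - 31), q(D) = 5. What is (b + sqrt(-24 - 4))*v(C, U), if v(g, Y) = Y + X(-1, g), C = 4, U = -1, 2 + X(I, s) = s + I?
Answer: 0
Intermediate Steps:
X(I, s) = -2 + I + s (X(I, s) = -2 + (s + I) = -2 + (I + s) = -2 + I + s)
v(g, Y) = -3 + Y + g (v(g, Y) = Y + (-2 - 1 + g) = Y + (-3 + g) = -3 + Y + g)
b = -53 (b = 5 + (-27 - 31) = 5 - 58 = -53)
(b + sqrt(-24 - 4))*v(C, U) = (-53 + sqrt(-24 - 4))*(-3 - 1 + 4) = (-53 + sqrt(-28))*0 = (-53 + 2*I*sqrt(7))*0 = 0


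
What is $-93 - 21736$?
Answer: $-21829$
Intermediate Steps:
$-93 - 21736 = -21829$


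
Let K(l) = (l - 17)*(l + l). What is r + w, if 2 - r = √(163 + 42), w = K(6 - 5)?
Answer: -30 - √205 ≈ -44.318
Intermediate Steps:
K(l) = 2*l*(-17 + l) (K(l) = (-17 + l)*(2*l) = 2*l*(-17 + l))
w = -32 (w = 2*(6 - 5)*(-17 + (6 - 5)) = 2*1*(-17 + 1) = 2*1*(-16) = -32)
r = 2 - √205 (r = 2 - √(163 + 42) = 2 - √205 ≈ -12.318)
r + w = (2 - √205) - 32 = -30 - √205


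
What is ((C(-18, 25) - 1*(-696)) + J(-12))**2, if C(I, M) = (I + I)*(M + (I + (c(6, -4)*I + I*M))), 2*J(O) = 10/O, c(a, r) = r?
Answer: 28432367161/144 ≈ 1.9745e+8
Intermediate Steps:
J(O) = 5/O (J(O) = (10/O)/2 = 5/O)
C(I, M) = 2*I*(M - 3*I + I*M) (C(I, M) = (I + I)*(M + (I + (-4*I + I*M))) = (2*I)*(M + (-3*I + I*M)) = (2*I)*(M - 3*I + I*M) = 2*I*(M - 3*I + I*M))
((C(-18, 25) - 1*(-696)) + J(-12))**2 = ((2*(-18)*(25 - 3*(-18) - 18*25) - 1*(-696)) + 5/(-12))**2 = ((2*(-18)*(25 + 54 - 450) + 696) + 5*(-1/12))**2 = ((2*(-18)*(-371) + 696) - 5/12)**2 = ((13356 + 696) - 5/12)**2 = (14052 - 5/12)**2 = (168619/12)**2 = 28432367161/144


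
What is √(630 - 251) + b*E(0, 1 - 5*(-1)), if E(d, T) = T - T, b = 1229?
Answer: √379 ≈ 19.468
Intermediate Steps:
E(d, T) = 0
√(630 - 251) + b*E(0, 1 - 5*(-1)) = √(630 - 251) + 1229*0 = √379 + 0 = √379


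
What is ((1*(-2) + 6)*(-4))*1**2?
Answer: -16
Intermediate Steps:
((1*(-2) + 6)*(-4))*1**2 = ((-2 + 6)*(-4))*1 = (4*(-4))*1 = -16*1 = -16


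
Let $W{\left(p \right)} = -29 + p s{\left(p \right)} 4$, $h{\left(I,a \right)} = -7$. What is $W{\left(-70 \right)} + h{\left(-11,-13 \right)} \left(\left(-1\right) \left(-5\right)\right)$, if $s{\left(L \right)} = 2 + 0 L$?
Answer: $-624$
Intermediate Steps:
$s{\left(L \right)} = 2$ ($s{\left(L \right)} = 2 + 0 = 2$)
$W{\left(p \right)} = -29 + 8 p$ ($W{\left(p \right)} = -29 + p 2 \cdot 4 = -29 + 2 p 4 = -29 + 8 p$)
$W{\left(-70 \right)} + h{\left(-11,-13 \right)} \left(\left(-1\right) \left(-5\right)\right) = \left(-29 + 8 \left(-70\right)\right) - 7 \left(\left(-1\right) \left(-5\right)\right) = \left(-29 - 560\right) - 35 = -589 - 35 = -624$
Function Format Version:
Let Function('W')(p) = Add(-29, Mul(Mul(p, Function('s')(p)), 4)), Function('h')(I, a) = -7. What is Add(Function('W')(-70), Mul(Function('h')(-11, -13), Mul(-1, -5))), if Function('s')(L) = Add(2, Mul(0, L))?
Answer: -624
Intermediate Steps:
Function('s')(L) = 2 (Function('s')(L) = Add(2, 0) = 2)
Function('W')(p) = Add(-29, Mul(8, p)) (Function('W')(p) = Add(-29, Mul(Mul(p, 2), 4)) = Add(-29, Mul(Mul(2, p), 4)) = Add(-29, Mul(8, p)))
Add(Function('W')(-70), Mul(Function('h')(-11, -13), Mul(-1, -5))) = Add(Add(-29, Mul(8, -70)), Mul(-7, Mul(-1, -5))) = Add(Add(-29, -560), Mul(-7, 5)) = Add(-589, -35) = -624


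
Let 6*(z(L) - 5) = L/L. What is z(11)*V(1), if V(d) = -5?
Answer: -155/6 ≈ -25.833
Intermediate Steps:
z(L) = 31/6 (z(L) = 5 + (L/L)/6 = 5 + (1/6)*1 = 5 + 1/6 = 31/6)
z(11)*V(1) = (31/6)*(-5) = -155/6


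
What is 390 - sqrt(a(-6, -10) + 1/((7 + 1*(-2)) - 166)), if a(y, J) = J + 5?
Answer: 390 - I*sqrt(129766)/161 ≈ 390.0 - 2.2375*I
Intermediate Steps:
a(y, J) = 5 + J
390 - sqrt(a(-6, -10) + 1/((7 + 1*(-2)) - 166)) = 390 - sqrt((5 - 10) + 1/((7 + 1*(-2)) - 166)) = 390 - sqrt(-5 + 1/((7 - 2) - 166)) = 390 - sqrt(-5 + 1/(5 - 166)) = 390 - sqrt(-5 + 1/(-161)) = 390 - sqrt(-5 - 1/161) = 390 - sqrt(-806/161) = 390 - I*sqrt(129766)/161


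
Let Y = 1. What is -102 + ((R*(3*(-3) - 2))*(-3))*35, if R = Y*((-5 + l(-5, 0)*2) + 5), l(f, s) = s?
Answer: -102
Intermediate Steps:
R = 0 (R = 1*((-5 + 0*2) + 5) = 1*((-5 + 0) + 5) = 1*(-5 + 5) = 1*0 = 0)
-102 + ((R*(3*(-3) - 2))*(-3))*35 = -102 + ((0*(3*(-3) - 2))*(-3))*35 = -102 + ((0*(-9 - 2))*(-3))*35 = -102 + ((0*(-11))*(-3))*35 = -102 + (0*(-3))*35 = -102 + 0*35 = -102 + 0 = -102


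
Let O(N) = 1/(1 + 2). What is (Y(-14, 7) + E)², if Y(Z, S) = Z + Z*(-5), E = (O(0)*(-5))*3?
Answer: 2601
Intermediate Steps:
O(N) = ⅓ (O(N) = 1/3 = ⅓)
E = -5 (E = ((⅓)*(-5))*3 = -5/3*3 = -5)
Y(Z, S) = -4*Z (Y(Z, S) = Z - 5*Z = -4*Z)
(Y(-14, 7) + E)² = (-4*(-14) - 5)² = (56 - 5)² = 51² = 2601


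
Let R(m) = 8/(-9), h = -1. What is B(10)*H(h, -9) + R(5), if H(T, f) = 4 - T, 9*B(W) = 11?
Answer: 47/9 ≈ 5.2222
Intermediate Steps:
B(W) = 11/9 (B(W) = (1/9)*11 = 11/9)
R(m) = -8/9 (R(m) = 8*(-1/9) = -8/9)
B(10)*H(h, -9) + R(5) = 11*(4 - 1*(-1))/9 - 8/9 = 11*(4 + 1)/9 - 8/9 = (11/9)*5 - 8/9 = 55/9 - 8/9 = 47/9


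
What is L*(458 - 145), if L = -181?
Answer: -56653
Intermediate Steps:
L*(458 - 145) = -181*(458 - 145) = -181*313 = -56653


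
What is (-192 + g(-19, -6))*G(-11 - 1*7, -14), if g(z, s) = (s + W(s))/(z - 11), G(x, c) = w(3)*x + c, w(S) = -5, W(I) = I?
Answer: -72808/5 ≈ -14562.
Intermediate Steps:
G(x, c) = c - 5*x (G(x, c) = -5*x + c = c - 5*x)
g(z, s) = 2*s/(-11 + z) (g(z, s) = (s + s)/(z - 11) = (2*s)/(-11 + z) = 2*s/(-11 + z))
(-192 + g(-19, -6))*G(-11 - 1*7, -14) = (-192 + 2*(-6)/(-11 - 19))*(-14 - 5*(-11 - 1*7)) = (-192 + 2*(-6)/(-30))*(-14 - 5*(-11 - 7)) = (-192 + 2*(-6)*(-1/30))*(-14 - 5*(-18)) = (-192 + 2/5)*(-14 + 90) = -958/5*76 = -72808/5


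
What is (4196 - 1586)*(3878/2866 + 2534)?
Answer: 9482550210/1433 ≈ 6.6173e+6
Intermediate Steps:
(4196 - 1586)*(3878/2866 + 2534) = 2610*(3878*(1/2866) + 2534) = 2610*(1939/1433 + 2534) = 2610*(3633161/1433) = 9482550210/1433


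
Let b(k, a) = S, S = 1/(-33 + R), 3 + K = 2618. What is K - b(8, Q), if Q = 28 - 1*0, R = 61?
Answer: 73219/28 ≈ 2615.0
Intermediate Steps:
K = 2615 (K = -3 + 2618 = 2615)
Q = 28 (Q = 28 + 0 = 28)
S = 1/28 (S = 1/(-33 + 61) = 1/28 ≈ 0.035714)
b(k, a) = 1/28
K - b(8, Q) = 2615 - 1*1/28 = 2615 - 1/28 = 73219/28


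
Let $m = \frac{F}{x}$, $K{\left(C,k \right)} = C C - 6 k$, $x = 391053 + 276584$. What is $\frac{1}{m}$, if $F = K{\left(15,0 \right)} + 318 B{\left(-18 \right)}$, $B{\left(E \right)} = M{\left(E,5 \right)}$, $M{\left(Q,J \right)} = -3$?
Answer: $- \frac{667637}{729} \approx -915.83$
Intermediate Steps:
$B{\left(E \right)} = -3$
$x = 667637$
$K{\left(C,k \right)} = C^{2} - 6 k$
$F = -729$ ($F = \left(15^{2} - 0\right) + 318 \left(-3\right) = \left(225 + 0\right) - 954 = 225 - 954 = -729$)
$m = - \frac{729}{667637} \approx -0.0010919$
$\frac{1}{m} = \frac{1}{- \frac{729}{667637}} = - \frac{667637}{729}$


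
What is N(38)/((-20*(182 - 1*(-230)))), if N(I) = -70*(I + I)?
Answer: 133/206 ≈ 0.64563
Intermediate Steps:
N(I) = -140*I
N(38)/((-20*(182 - 1*(-230)))) = (-140*38)/((-20*(182 - 1*(-230)))) = -5320*(-1/(20*(182 + 230))) = -5320/((-20*412)) = -5320/(-8240) = -5320*(-1/8240) = 133/206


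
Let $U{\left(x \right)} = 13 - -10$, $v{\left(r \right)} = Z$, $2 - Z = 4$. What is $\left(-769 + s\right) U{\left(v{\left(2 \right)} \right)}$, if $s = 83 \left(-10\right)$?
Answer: $-36777$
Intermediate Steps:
$Z = -2$ ($Z = 2 - 4 = -2$)
$v{\left(r \right)} = -2$
$U{\left(x \right)} = 23$ ($U{\left(x \right)} = 13 + 10 = 23$)
$s = -830$
$\left(-769 + s\right) U{\left(v{\left(2 \right)} \right)} = \left(-769 - 830\right) 23 = \left(-1599\right) 23 = -36777$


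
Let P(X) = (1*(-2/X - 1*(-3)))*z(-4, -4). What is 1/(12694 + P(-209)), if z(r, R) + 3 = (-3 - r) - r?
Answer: 209/2654304 ≈ 7.8740e-5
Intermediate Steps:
z(r, R) = -6 - 2*r (z(r, R) = -3 + ((-3 - r) - r) = -3 + (-3 - 2*r) = -6 - 2*r)
P(X) = 6 - 4/X (P(X) = (1*(-2/X - 1*(-3)))*(-6 - 2*(-4)) = (1*(-2/X + 3))*(-6 + 8) = (1*(3 - 2/X))*2 = (3 - 2/X)*2 = 6 - 4/X)
1/(12694 + P(-209)) = 1/(12694 + (6 - 4/(-209))) = 1/(12694 + (6 - 4*(-1/209))) = 1/(12694 + (6 + 4/209)) = 1/(12694 + 1258/209) = 1/(2654304/209) = 209/2654304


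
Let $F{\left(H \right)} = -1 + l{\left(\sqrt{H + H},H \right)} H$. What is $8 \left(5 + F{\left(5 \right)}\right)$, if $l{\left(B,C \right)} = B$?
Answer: $32 + 40 \sqrt{10} \approx 158.49$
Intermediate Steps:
$F{\left(H \right)} = -1 + \sqrt{2} H^{\frac{3}{2}}$ ($F{\left(H \right)} = -1 + \sqrt{H + H} H = -1 + \sqrt{2 H} H = -1 + \sqrt{2} \sqrt{H} H = -1 + \sqrt{2} H^{\frac{3}{2}}$)
$8 \left(5 + F{\left(5 \right)}\right) = 8 \left(5 - \left(1 - \sqrt{2} \cdot 5^{\frac{3}{2}}\right)\right) = 8 \left(5 - \left(1 - \sqrt{2} \cdot 5 \sqrt{5}\right)\right) = 8 \left(5 - \left(1 - 5 \sqrt{10}\right)\right) = 8 \left(4 + 5 \sqrt{10}\right) = 32 + 40 \sqrt{10}$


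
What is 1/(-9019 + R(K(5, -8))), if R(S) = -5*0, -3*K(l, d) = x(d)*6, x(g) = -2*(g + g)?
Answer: -1/9019 ≈ -0.00011088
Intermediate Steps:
x(g) = -4*g
K(l, d) = 8*d (K(l, d) = -(-4*d)*6/3 = -(-8)*d = 8*d)
R(S) = 0
1/(-9019 + R(K(5, -8))) = 1/(-9019 + 0) = 1/(-9019) = -1/9019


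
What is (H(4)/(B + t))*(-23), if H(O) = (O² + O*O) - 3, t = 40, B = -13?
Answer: -667/27 ≈ -24.704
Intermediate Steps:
H(O) = -3 + 2*O² (H(O) = (O² + O²) - 3 = 2*O² - 3 = -3 + 2*O²)
(H(4)/(B + t))*(-23) = ((-3 + 2*4²)/(-13 + 40))*(-23) = ((-3 + 2*16)/27)*(-23) = ((-3 + 32)/27)*(-23) = ((1/27)*29)*(-23) = (29/27)*(-23) = -667/27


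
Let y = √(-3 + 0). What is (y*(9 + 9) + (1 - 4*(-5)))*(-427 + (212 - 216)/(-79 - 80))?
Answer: -475223/53 - 407334*I*√3/53 ≈ -8966.5 - 13312.0*I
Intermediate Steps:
y = I*√3 (y = √(-3) = I*√3 ≈ 1.732*I)
(y*(9 + 9) + (1 - 4*(-5)))*(-427 + (212 - 216)/(-79 - 80)) = ((I*√3)*(9 + 9) + (1 - 4*(-5)))*(-427 + (212 - 216)/(-79 - 80)) = ((I*√3)*18 + (1 + 20))*(-427 - 4/(-159)) = (18*I*√3 + 21)*(-427 - 4*(-1/159)) = (21 + 18*I*√3)*(-427 + 4/159) = (21 + 18*I*√3)*(-67889/159) = -475223/53 - 407334*I*√3/53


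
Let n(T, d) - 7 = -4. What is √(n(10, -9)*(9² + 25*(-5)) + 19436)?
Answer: 2*√4826 ≈ 138.94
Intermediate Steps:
n(T, d) = 3 (n(T, d) = 7 - 4 = 3)
√(n(10, -9)*(9² + 25*(-5)) + 19436) = √(3*(9² + 25*(-5)) + 19436) = √(3*(81 - 125) + 19436) = √(3*(-44) + 19436) = √(-132 + 19436) = √19304 = 2*√4826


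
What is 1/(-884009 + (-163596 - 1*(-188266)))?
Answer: -1/859339 ≈ -1.1637e-6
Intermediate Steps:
1/(-884009 + (-163596 - 1*(-188266))) = 1/(-884009 + (-163596 + 188266)) = 1/(-884009 + 24670) = 1/(-859339) = -1/859339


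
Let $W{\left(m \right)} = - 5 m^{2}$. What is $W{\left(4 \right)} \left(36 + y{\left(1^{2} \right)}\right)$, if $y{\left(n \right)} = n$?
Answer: $-2960$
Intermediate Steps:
$W{\left(4 \right)} \left(36 + y{\left(1^{2} \right)}\right) = - 5 \cdot 4^{2} \left(36 + 1^{2}\right) = \left(-5\right) 16 \left(36 + 1\right) = \left(-80\right) 37 = -2960$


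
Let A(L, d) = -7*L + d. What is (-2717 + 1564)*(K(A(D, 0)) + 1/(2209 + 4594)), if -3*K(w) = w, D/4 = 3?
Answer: -219629205/6803 ≈ -32284.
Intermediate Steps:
D = 12 (D = 4*3 = 12)
A(L, d) = d - 7*L
K(w) = -w/3
(-2717 + 1564)*(K(A(D, 0)) + 1/(2209 + 4594)) = (-2717 + 1564)*(-(0 - 7*12)/3 + 1/(2209 + 4594)) = -1153*(-(0 - 84)/3 + 1/6803) = -1153*(-⅓*(-84) + 1/6803) = -1153*(28 + 1/6803) = -1153*190485/6803 = -219629205/6803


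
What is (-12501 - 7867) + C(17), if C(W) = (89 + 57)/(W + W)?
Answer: -346183/17 ≈ -20364.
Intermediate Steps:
C(W) = 73/W (C(W) = 146/((2*W)) = 146*(1/(2*W)) = 73/W)
(-12501 - 7867) + C(17) = (-12501 - 7867) + 73/17 = -20368 + 73*(1/17) = -20368 + 73/17 = -346183/17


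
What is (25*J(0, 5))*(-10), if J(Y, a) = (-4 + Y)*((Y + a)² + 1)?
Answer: 26000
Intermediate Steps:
J(Y, a) = (1 + (Y + a)²)*(-4 + Y) (J(Y, a) = (-4 + Y)*(1 + (Y + a)²) = (1 + (Y + a)²)*(-4 + Y))
(25*J(0, 5))*(-10) = (25*(-4 + 0 - 4*(0 + 5)² + 0*(0 + 5)²))*(-10) = (25*(-4 + 0 - 4*5² + 0*5²))*(-10) = (25*(-4 + 0 - 4*25 + 0*25))*(-10) = (25*(-4 + 0 - 100 + 0))*(-10) = (25*(-104))*(-10) = -2600*(-10) = 26000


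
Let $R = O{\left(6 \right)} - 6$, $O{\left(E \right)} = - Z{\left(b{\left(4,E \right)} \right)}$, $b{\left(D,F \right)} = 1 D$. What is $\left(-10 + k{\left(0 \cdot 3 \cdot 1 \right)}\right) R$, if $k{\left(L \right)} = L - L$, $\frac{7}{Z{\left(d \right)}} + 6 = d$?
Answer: $25$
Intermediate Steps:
$b{\left(D,F \right)} = D$
$Z{\left(d \right)} = \frac{7}{-6 + d}$
$O{\left(E \right)} = \frac{7}{2}$ ($O{\left(E \right)} = - \frac{7}{-6 + 4} = - \frac{7}{-2} = - \frac{7 \left(-1\right)}{2} = \left(-1\right) \left(- \frac{7}{2}\right) = \frac{7}{2}$)
$k{\left(L \right)} = 0$
$R = - \frac{5}{2}$ ($R = \frac{7}{2} - 6 = - \frac{5}{2} \approx -2.5$)
$\left(-10 + k{\left(0 \cdot 3 \cdot 1 \right)}\right) R = \left(-10 + 0\right) \left(- \frac{5}{2}\right) = \left(-10\right) \left(- \frac{5}{2}\right) = 25$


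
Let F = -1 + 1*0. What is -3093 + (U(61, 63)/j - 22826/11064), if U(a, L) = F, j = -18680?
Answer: -79959220247/25834440 ≈ -3095.1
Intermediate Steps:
F = -1 (F = -1 + 0 = -1)
U(a, L) = -1
-3093 + (U(61, 63)/j - 22826/11064) = -3093 + (-1/(-18680) - 22826/11064) = -3093 + (-1*(-1/18680) - 22826*1/11064) = -3093 + (1/18680 - 11413/5532) = -3093 - 53297327/25834440 = -79959220247/25834440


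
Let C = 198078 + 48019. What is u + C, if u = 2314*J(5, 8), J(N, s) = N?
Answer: 257667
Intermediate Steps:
C = 246097
u = 11570 (u = 2314*5 = 11570)
u + C = 11570 + 246097 = 257667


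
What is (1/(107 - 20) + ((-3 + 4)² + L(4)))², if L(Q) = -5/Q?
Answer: 6889/121104 ≈ 0.056885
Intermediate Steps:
(1/(107 - 20) + ((-3 + 4)² + L(4)))² = (1/(107 - 20) + ((-3 + 4)² - 5/4))² = (1/87 + (1² - 5*¼))² = (1/87 + (1 - 5/4))² = (1/87 - ¼)² = (-83/348)² = 6889/121104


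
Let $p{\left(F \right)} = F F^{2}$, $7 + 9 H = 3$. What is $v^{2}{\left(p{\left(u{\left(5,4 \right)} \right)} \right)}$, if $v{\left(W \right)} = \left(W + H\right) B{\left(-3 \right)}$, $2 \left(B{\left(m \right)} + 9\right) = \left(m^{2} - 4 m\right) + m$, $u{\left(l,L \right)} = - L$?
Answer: $0$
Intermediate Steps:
$H = - \frac{4}{9}$ ($H = - \frac{7}{9} + \frac{1}{9} \cdot 3 = - \frac{7}{9} + \frac{1}{3} = - \frac{4}{9} \approx -0.44444$)
$B{\left(m \right)} = -9 + \frac{m^{2}}{2} - \frac{3 m}{2}$ ($B{\left(m \right)} = -9 + \frac{\left(m^{2} - 4 m\right) + m}{2} = -9 + \frac{m^{2} - 3 m}{2} = -9 + \left(\frac{m^{2}}{2} - \frac{3 m}{2}\right) = -9 + \frac{m^{2}}{2} - \frac{3 m}{2}$)
$p{\left(F \right)} = F^{3}$
$v{\left(W \right)} = 0$ ($v{\left(W \right)} = \left(W - \frac{4}{9}\right) \left(-9 + \frac{\left(-3\right)^{2}}{2} - - \frac{9}{2}\right) = \left(- \frac{4}{9} + W\right) \left(-9 + \frac{1}{2} \cdot 9 + \frac{9}{2}\right) = \left(- \frac{4}{9} + W\right) \left(-9 + \frac{9}{2} + \frac{9}{2}\right) = \left(- \frac{4}{9} + W\right) 0 = 0$)
$v^{2}{\left(p{\left(u{\left(5,4 \right)} \right)} \right)} = 0^{2} = 0$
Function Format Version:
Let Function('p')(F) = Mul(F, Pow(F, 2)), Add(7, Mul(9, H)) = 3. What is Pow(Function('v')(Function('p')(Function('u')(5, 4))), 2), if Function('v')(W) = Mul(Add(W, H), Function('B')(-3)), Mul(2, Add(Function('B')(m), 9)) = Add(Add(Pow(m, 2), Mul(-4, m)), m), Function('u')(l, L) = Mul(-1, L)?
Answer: 0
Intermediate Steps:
H = Rational(-4, 9) (H = Add(Rational(-7, 9), Mul(Rational(1, 9), 3)) = Add(Rational(-7, 9), Rational(1, 3)) = Rational(-4, 9) ≈ -0.44444)
Function('B')(m) = Add(-9, Mul(Rational(1, 2), Pow(m, 2)), Mul(Rational(-3, 2), m)) (Function('B')(m) = Add(-9, Mul(Rational(1, 2), Add(Add(Pow(m, 2), Mul(-4, m)), m))) = Add(-9, Mul(Rational(1, 2), Add(Pow(m, 2), Mul(-3, m)))) = Add(-9, Add(Mul(Rational(1, 2), Pow(m, 2)), Mul(Rational(-3, 2), m))) = Add(-9, Mul(Rational(1, 2), Pow(m, 2)), Mul(Rational(-3, 2), m)))
Function('p')(F) = Pow(F, 3)
Function('v')(W) = 0 (Function('v')(W) = Mul(Add(W, Rational(-4, 9)), Add(-9, Mul(Rational(1, 2), Pow(-3, 2)), Mul(Rational(-3, 2), -3))) = Mul(Add(Rational(-4, 9), W), Add(-9, Mul(Rational(1, 2), 9), Rational(9, 2))) = Mul(Add(Rational(-4, 9), W), Add(-9, Rational(9, 2), Rational(9, 2))) = Mul(Add(Rational(-4, 9), W), 0) = 0)
Pow(Function('v')(Function('p')(Function('u')(5, 4))), 2) = Pow(0, 2) = 0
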